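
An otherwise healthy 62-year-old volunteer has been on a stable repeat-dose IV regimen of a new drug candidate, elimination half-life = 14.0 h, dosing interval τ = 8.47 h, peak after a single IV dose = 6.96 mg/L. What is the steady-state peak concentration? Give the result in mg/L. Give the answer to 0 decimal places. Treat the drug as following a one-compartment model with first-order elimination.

k = ln2 / t½ = 0.693147 / 14.0 = 0.04951 h⁻¹
e^(−kτ) = e^(−0.04951 × 8.47) = 0.6575
Accumulation ratio R = 1 / (1 − e^(−kτ)) = 1 / (1 − 0.6575) = 2.920
Steady-state peak = C₀ × R = 6.96 × 2.920 = 20.32 mg/L

20 mg/L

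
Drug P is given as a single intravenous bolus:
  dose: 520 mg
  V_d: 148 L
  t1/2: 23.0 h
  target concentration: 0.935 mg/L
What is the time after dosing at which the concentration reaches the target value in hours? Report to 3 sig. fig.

43.9 h

C₀ = Dose / Vd = 520.0 / 148 = 3.514 mg/L
k = ln2 / t½ = 0.693147 / 23.0 = 0.03014 h⁻¹
t = ln(C₀ / C) / k = ln(3.514 / 0.935) / 0.03014
  = ln(3.758) / 0.03014 = 1.324 / 0.03014 = 43.93 h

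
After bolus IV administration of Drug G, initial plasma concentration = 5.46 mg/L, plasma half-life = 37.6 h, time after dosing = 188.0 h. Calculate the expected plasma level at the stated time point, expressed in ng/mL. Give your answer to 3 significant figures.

k = ln2 / t½ = 0.693147 / 37.6 = 0.01843 h⁻¹
t / t½ = 188.0 / 37.6 = 5 half-lives
C = C₀ × (1/2)^5 = 5.460 × 0.03125 = 0.1706 mg/L
Convert: 0.1706 mg/L × 1000 = 170.6 ng/mL

171 ng/mL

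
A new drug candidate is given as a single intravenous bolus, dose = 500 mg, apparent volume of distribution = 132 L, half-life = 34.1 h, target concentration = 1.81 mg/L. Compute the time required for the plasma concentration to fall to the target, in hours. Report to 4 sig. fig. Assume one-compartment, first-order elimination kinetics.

C₀ = Dose / Vd = 500.0 / 132 = 3.788 mg/L
k = ln2 / t½ = 0.693147 / 34.1 = 0.02033 h⁻¹
t = ln(C₀ / C) / k = ln(3.788 / 1.81) / 0.02033
  = ln(2.093) / 0.02033 = 0.7386 / 0.02033 = 36.33 h

36.33 h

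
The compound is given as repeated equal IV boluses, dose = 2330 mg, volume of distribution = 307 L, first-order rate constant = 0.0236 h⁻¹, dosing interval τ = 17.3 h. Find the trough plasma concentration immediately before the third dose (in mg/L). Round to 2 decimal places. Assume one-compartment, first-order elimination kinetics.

C₀ per dose = Dose / Vd = 2330 / 307 = 7.590 mg/L
Fraction remaining after one interval: r = e^(−kτ) = e^(−0.02360 × 17.3) = 0.6648
Before dose 3, 2 doses have been given (aged 1τ, 2τ).
C_trough = C₀ × (r + r²) = 7.590 × (0.6648 + 0.4420) = 8.401 mg/L

8.40 mg/L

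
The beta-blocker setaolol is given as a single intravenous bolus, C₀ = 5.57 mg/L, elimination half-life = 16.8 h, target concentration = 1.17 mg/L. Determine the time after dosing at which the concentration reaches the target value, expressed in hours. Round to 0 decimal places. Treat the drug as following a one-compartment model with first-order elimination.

k = ln2 / t½ = 0.693147 / 16.8 = 0.04126 h⁻¹
t = ln(C₀ / C) / k = ln(5.570 / 1.17) / 0.04126
  = ln(4.761) / 0.04126 = 1.560 / 0.04126 = 37.81 h

38 h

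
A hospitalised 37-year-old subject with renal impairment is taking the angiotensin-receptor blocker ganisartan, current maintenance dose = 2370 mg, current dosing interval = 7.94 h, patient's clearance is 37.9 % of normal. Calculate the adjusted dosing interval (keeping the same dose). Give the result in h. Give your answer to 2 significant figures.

To keep the same average steady-state level, dosing rate must scale with clearance.
CL ratio = 37.9 / 100 = 0.3790
New interval (same dose) = 7.94 / 0.3790 = 20.95 h

21 h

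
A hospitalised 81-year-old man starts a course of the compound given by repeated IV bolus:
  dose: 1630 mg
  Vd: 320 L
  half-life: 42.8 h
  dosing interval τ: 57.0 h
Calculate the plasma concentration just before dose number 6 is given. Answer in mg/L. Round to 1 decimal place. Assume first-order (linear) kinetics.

3.3 mg/L

C₀ per dose = Dose / Vd = 1630 / 320 = 5.094 mg/L
k = ln2 / t½ = 0.693147 / 42.8 = 0.01620 h⁻¹
Fraction remaining after one interval: r = e^(−kτ) = e^(−0.01620 × 57.0) = 0.3972
Before dose 6, 5 doses have been given (aged 1τ, 2τ, 3τ, 4τ, 5τ).
C_trough = C₀ × (r + r² + … + r^5) = C₀ × r(1−r^5)/(1−r)
        = 5.094 × 0.3972 × (1 − 0.009887) / (1 − 0.3972) = 3.323 mg/L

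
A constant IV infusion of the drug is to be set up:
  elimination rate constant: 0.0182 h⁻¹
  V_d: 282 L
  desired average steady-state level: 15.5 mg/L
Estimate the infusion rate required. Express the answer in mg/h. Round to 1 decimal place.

CL = k × Vd = 0.01820 × 282 = 5.132 L/h
At steady state, infusion rate R₀ = Css × CL = 15.5 × 5.132 = 79.55 mg/h

79.6 mg/h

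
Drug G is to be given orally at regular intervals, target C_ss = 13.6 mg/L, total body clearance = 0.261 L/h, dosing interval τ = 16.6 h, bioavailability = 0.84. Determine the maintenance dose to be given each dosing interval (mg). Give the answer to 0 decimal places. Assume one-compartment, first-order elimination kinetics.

At steady state, F × (Dose/τ) = Css × CL.
Dose = Css × CL × τ / F = 13.6 × 0.2610 × 16.6 / 0.84 = 70.15 mg

70 mg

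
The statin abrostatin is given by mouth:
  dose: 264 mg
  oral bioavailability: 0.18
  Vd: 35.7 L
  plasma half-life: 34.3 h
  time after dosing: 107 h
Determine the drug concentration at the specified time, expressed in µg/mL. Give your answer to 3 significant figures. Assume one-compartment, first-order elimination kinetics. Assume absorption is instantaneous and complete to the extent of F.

Amount reaching circulation = F × Dose = 0.18 × 264.0 = 47.52 mg
C₀ = F·Dose / Vd = 47.52 / 35.7 = 1.331 mg/L
k = ln2 / t½ = 0.693147 / 34.3 = 0.02021 h⁻¹
C = C₀ · e^(−k·t) = 1.331 × e^(−0.02021 × 107)
  = 1.331 × 0.1150 = 0.1531 mg/L
(0.1531 mg/L = 0.1531 µg/mL)

0.153 µg/mL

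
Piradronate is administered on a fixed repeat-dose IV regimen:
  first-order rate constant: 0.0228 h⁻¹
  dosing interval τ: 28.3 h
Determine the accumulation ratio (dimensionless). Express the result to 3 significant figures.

2.10

e^(−kτ) = e^(−0.02280 × 28.3) = 0.5245
Accumulation ratio R = 1 / (1 − e^(−kτ)) = 1 / (1 − 0.5245) = 2.103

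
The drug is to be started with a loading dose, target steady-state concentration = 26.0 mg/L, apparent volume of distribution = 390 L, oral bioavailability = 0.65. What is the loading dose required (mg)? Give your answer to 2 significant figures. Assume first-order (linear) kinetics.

LD = Css × Vd / F = 26.0 × 390 / 0.65 = 15600 mg

16000 mg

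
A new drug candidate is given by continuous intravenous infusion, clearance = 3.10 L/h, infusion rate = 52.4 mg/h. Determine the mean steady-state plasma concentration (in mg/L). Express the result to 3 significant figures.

16.9 mg/L

At steady state Css = R₀ / CL = 52.4 / 3.100 = 16.90 mg/L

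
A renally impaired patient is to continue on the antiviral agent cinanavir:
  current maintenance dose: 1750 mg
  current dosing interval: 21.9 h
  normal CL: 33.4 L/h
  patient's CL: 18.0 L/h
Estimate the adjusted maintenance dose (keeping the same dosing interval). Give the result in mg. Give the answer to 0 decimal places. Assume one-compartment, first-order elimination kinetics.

943 mg

To keep the same average steady-state level, dosing rate must scale with clearance.
CL ratio = 18.0 / 33.4 = 0.5389
New dose (same interval) = 1750 × 0.5389 = 943.1 mg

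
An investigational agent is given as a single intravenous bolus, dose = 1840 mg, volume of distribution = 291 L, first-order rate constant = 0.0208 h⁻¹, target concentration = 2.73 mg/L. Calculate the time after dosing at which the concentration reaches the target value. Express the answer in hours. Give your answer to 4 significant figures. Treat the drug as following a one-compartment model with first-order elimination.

40.38 h

C₀ = Dose / Vd = 1840 / 291 = 6.323 mg/L
t = ln(C₀ / C) / k = ln(6.323 / 2.73) / 0.02080
  = ln(2.316) / 0.02080 = 0.8398 / 0.02080 = 40.38 h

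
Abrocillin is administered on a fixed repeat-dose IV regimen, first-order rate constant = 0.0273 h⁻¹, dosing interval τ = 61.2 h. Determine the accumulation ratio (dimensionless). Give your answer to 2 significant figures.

e^(−kτ) = e^(−0.02730 × 61.2) = 0.1881
Accumulation ratio R = 1 / (1 − e^(−kτ)) = 1 / (1 − 0.1881) = 1.232

1.2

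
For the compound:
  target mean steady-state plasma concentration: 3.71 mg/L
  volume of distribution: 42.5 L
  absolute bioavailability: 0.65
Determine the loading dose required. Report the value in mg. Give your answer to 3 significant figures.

LD = Css × Vd / F = 3.71 × 42.5 / 0.65 = 242.6 mg

243 mg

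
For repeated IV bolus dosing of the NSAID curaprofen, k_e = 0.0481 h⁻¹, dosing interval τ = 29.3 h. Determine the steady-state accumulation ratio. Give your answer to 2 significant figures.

e^(−kτ) = e^(−0.04810 × 29.3) = 0.2443
Accumulation ratio R = 1 / (1 − e^(−kτ)) = 1 / (1 − 0.2443) = 1.323

1.3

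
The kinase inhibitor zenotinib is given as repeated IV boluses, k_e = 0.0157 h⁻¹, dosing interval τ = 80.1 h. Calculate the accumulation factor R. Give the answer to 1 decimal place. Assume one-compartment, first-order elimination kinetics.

1.4

e^(−kτ) = e^(−0.01570 × 80.1) = 0.2843
Accumulation ratio R = 1 / (1 − e^(−kτ)) = 1 / (1 − 0.2843) = 1.397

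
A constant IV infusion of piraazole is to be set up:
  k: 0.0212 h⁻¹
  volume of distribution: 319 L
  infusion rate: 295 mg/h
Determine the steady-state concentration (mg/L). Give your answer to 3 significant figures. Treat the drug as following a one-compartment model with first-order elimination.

CL = k × Vd = 0.02120 × 319 = 6.763 L/h
At steady state Css = R₀ / CL = 295 / 6.763 = 43.62 mg/L

43.6 mg/L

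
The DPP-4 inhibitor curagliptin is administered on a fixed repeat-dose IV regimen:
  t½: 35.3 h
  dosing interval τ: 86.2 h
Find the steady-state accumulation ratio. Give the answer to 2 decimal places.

k = ln2 / t½ = 0.693147 / 35.3 = 0.01964 h⁻¹
e^(−kτ) = e^(−0.01964 × 86.2) = 0.1840
Accumulation ratio R = 1 / (1 − e^(−kτ)) = 1 / (1 − 0.1840) = 1.225

1.23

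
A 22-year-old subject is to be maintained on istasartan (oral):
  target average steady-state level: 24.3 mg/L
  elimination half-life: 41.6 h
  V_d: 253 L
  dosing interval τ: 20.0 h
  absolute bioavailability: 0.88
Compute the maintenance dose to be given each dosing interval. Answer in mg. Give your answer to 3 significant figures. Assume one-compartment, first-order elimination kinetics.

k = ln2 / t½ = 0.693147 / 41.6 = 0.01666 h⁻¹
CL = k × Vd = 0.01666 × 253 = 4.215 L/h
At steady state, F × (Dose/τ) = Css × CL.
Dose = Css × CL × τ / F = 24.3 × 4.215 × 20.0 / 0.88 = 2328 mg

2330 mg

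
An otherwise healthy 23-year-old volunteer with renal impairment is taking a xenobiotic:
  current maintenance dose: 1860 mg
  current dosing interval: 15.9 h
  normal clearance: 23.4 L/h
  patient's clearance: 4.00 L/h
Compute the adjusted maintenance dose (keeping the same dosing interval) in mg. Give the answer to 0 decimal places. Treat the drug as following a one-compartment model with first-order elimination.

318 mg

To keep the same average steady-state level, dosing rate must scale with clearance.
CL ratio = 4.00 / 23.4 = 0.1709
New dose (same interval) = 1860 × 0.1709 = 317.9 mg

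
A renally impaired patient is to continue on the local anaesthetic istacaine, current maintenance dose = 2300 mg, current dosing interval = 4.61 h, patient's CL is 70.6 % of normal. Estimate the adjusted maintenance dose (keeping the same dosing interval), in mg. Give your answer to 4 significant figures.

1624 mg

To keep the same average steady-state level, dosing rate must scale with clearance.
CL ratio = 70.6 / 100 = 0.7060
New dose (same interval) = 2300 × 0.7060 = 1624 mg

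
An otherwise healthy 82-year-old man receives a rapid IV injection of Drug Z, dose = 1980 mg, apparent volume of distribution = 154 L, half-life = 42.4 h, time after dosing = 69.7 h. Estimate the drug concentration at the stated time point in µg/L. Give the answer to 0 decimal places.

4114 µg/L

C₀ = Dose / Vd = 1980 / 154 = 12.86 mg/L
k = ln2 / t½ = 0.693147 / 42.4 = 0.01635 h⁻¹
C = C₀ · e^(−k·t) = 12.86 × e^(−0.01635 × 69.7)
  = 12.86 × 0.3199 = 4.114 mg/L
Convert: 4.114 mg/L × 1000 = 4114 µg/L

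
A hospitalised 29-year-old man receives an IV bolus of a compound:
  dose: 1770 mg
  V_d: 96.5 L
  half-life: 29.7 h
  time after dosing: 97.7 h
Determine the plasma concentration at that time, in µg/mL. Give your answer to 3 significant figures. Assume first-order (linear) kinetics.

1.88 µg/mL

C₀ = Dose / Vd = 1770 / 96.5 = 18.34 mg/L
k = ln2 / t½ = 0.693147 / 29.7 = 0.02334 h⁻¹
C = C₀ · e^(−k·t) = 18.34 × e^(−0.02334 × 97.7)
  = 18.34 × 0.1023 = 1.876 mg/L
(1.876 mg/L = 1.876 µg/mL)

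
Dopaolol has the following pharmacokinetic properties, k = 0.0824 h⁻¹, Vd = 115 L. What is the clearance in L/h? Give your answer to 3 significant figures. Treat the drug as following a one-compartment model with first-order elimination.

CL = k × Vd = 0.0824 × 115 = 9.476 L/h

9.48 L/h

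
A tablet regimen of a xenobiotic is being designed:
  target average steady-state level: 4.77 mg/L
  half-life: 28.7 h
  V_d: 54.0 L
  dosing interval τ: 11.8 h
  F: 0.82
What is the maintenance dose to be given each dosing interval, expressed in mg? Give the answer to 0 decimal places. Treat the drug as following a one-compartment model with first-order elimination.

90 mg

k = ln2 / t½ = 0.693147 / 28.7 = 0.02415 h⁻¹
CL = k × Vd = 0.02415 × 54.0 = 1.304 L/h
At steady state, F × (Dose/τ) = Css × CL.
Dose = Css × CL × τ / F = 4.77 × 1.304 × 11.8 / 0.82 = 89.51 mg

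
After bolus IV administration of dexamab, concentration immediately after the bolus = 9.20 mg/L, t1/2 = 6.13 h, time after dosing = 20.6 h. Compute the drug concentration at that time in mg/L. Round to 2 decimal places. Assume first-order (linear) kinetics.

k = ln2 / t½ = 0.693147 / 6.13 = 0.1131 h⁻¹
C = C₀ · e^(−k·t) = 9.200 × e^(−0.1131 × 20.6)
  = 9.200 × 0.09731 = 0.8953 mg/L

0.90 mg/L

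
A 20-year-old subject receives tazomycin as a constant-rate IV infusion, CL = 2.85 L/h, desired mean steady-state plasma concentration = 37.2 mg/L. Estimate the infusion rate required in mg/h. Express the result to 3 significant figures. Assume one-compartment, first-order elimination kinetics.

106 mg/h

At steady state, infusion rate R₀ = Css × CL = 37.2 × 2.850 = 106.0 mg/h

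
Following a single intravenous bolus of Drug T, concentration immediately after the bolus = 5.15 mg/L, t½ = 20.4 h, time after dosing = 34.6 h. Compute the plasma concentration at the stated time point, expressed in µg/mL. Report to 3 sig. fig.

k = ln2 / t½ = 0.693147 / 20.4 = 0.03398 h⁻¹
C = C₀ · e^(−k·t) = 5.150 × e^(−0.03398 × 34.6)
  = 5.150 × 0.3086 = 1.589 mg/L
(1.589 mg/L = 1.589 µg/mL)

1.59 µg/mL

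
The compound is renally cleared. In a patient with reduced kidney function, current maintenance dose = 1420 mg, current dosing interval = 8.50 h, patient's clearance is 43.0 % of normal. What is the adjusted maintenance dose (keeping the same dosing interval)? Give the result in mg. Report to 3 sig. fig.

611 mg

To keep the same average steady-state level, dosing rate must scale with clearance.
CL ratio = 43.0 / 100 = 0.4300
New dose (same interval) = 1420 × 0.4300 = 610.6 mg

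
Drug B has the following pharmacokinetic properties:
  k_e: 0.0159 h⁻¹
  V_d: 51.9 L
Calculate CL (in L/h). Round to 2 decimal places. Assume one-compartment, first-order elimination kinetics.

CL = k × Vd = 0.0159 × 51.9 = 0.8252 L/h

0.83 L/h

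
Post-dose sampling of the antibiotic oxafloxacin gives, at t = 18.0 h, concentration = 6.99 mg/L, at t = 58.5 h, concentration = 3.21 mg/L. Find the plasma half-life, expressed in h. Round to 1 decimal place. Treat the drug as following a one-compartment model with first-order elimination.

k = ln(C₁/C₂) / (t₂ − t₁) = ln(6.99/3.21) / (58.5 − 18.0)
  = 0.7782 / 40.50 = 0.01921 h⁻¹
t½ = ln2 / k = 0.693147 / 0.01921 = 36.08 h

36.1 h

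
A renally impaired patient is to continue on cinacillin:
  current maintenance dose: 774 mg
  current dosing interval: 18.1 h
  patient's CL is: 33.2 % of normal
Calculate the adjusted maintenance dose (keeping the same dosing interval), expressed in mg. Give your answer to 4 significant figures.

To keep the same average steady-state level, dosing rate must scale with clearance.
CL ratio = 33.2 / 100 = 0.3320
New dose (same interval) = 774 × 0.3320 = 257.0 mg

257.0 mg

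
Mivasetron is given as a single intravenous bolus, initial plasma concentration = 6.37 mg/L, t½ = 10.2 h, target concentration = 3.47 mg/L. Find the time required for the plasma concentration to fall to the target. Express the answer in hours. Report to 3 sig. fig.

8.94 h

k = ln2 / t½ = 0.693147 / 10.2 = 0.06796 h⁻¹
t = ln(C₀ / C) / k = ln(6.370 / 3.47) / 0.06796
  = ln(1.836) / 0.06796 = 0.6076 / 0.06796 = 8.941 h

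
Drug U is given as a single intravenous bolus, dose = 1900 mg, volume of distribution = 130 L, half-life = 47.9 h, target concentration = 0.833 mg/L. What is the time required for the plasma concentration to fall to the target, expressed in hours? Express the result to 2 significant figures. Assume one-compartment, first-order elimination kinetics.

200 h

C₀ = Dose / Vd = 1900 / 130 = 14.62 mg/L
k = ln2 / t½ = 0.693147 / 47.9 = 0.01447 h⁻¹
t = ln(C₀ / C) / k = ln(14.62 / 0.833) / 0.01447
  = ln(17.55) / 0.01447 = 2.865 / 0.01447 = 198.0 h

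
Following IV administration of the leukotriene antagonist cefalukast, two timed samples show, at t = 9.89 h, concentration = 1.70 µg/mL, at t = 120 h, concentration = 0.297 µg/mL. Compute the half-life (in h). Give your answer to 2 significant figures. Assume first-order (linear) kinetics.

k = ln(C₁/C₂) / (t₂ − t₁) = ln(1.70/0.297) / (120 − 9.89)
  = 1.745 / 110.1 = 0.01585 h⁻¹
t½ = ln2 / k = 0.693147 / 0.01585 = 43.73 h

44 h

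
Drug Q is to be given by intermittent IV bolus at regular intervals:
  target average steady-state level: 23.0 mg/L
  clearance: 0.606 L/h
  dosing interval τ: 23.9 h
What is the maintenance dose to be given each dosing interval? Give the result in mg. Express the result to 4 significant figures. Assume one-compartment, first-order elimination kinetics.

333.1 mg

At steady state, Dose/τ = Css × CL.
Dose = Css × CL × τ = 23.0 × 0.6060 × 23.9 = 333.1 mg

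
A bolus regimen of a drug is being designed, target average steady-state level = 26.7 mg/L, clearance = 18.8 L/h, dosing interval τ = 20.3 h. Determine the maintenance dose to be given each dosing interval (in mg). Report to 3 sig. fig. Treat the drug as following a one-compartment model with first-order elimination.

At steady state, Dose/τ = Css × CL.
Dose = Css × CL × τ = 26.7 × 18.80 × 20.3 = 10190 mg

10200 mg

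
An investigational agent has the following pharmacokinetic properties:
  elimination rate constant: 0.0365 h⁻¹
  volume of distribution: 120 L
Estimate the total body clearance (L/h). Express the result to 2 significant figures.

CL = k × Vd = 0.0365 × 120 = 4.380 L/h

4.4 L/h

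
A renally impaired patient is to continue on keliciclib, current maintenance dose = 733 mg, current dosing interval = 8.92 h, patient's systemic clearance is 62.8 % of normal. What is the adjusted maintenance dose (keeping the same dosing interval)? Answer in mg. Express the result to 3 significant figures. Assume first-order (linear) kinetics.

To keep the same average steady-state level, dosing rate must scale with clearance.
CL ratio = 62.8 / 100 = 0.6280
New dose (same interval) = 733 × 0.6280 = 460.3 mg

460 mg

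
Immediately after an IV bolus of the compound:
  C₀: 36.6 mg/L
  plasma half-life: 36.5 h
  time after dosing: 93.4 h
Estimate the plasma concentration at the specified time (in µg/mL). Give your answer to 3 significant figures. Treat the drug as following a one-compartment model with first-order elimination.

6.21 µg/mL

k = ln2 / t½ = 0.693147 / 36.5 = 0.01899 h⁻¹
C = C₀ · e^(−k·t) = 36.60 × e^(−0.01899 × 93.4)
  = 36.60 × 0.1697 = 6.211 mg/L
(6.211 mg/L = 6.211 µg/mL)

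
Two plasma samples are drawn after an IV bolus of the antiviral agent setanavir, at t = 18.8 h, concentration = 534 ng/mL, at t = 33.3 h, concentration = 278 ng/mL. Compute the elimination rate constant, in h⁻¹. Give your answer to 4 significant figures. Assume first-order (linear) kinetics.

0.04502 h⁻¹

k = ln(C₁/C₂) / (t₂ − t₁) = ln(534/278) / (33.3 − 18.8)
  = 0.6528 / 14.50 = 0.04502 h⁻¹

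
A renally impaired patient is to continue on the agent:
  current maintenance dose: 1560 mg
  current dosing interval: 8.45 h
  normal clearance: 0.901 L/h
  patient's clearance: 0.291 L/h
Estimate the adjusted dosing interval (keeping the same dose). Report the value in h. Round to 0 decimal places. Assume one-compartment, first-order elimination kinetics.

26 h

To keep the same average steady-state level, dosing rate must scale with clearance.
CL ratio = 0.291 / 0.901 = 0.3230
New interval (same dose) = 8.45 / 0.3230 = 26.16 h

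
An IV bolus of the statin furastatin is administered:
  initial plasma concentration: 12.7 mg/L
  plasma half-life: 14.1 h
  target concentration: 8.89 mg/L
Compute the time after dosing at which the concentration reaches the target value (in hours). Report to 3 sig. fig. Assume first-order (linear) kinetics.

7.26 h

k = ln2 / t½ = 0.693147 / 14.1 = 0.04916 h⁻¹
t = ln(C₀ / C) / k = ln(12.70 / 8.89) / 0.04916
  = ln(1.429) / 0.04916 = 0.3570 / 0.04916 = 7.262 h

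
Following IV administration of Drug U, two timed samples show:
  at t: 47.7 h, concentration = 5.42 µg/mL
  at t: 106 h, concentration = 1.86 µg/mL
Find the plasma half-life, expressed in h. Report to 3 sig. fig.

k = ln(C₁/C₂) / (t₂ − t₁) = ln(5.42/1.86) / (106 − 47.7)
  = 1.070 / 58.30 = 0.01835 h⁻¹
t½ = ln2 / k = 0.693147 / 0.01835 = 37.77 h

37.8 h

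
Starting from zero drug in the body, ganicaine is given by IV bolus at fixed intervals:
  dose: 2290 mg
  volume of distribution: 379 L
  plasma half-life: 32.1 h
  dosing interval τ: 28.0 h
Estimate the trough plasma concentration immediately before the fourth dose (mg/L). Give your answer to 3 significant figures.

C₀ per dose = Dose / Vd = 2290 / 379 = 6.042 mg/L
k = ln2 / t½ = 0.693147 / 32.1 = 0.02159 h⁻¹
Fraction remaining after one interval: r = e^(−kτ) = e^(−0.02159 × 28.0) = 0.5463
Before dose 4, 3 doses have been given (aged 1τ, 2τ, 3τ).
C_trough = C₀ × (r + r² + … + r^3) = C₀ × r(1−r^3)/(1−r)
        = 6.042 × 0.5463 × (1 − 0.1630) / (1 − 0.5463) = 6.089 mg/L

6.09 mg/L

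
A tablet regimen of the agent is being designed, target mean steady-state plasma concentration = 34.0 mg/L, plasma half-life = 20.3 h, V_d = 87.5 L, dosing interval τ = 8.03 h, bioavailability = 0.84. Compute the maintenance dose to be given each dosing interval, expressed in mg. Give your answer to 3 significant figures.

971 mg

k = ln2 / t½ = 0.693147 / 20.3 = 0.03415 h⁻¹
CL = k × Vd = 0.03415 × 87.5 = 2.988 L/h
At steady state, F × (Dose/τ) = Css × CL.
Dose = Css × CL × τ / F = 34.0 × 2.988 × 8.03 / 0.84 = 971.2 mg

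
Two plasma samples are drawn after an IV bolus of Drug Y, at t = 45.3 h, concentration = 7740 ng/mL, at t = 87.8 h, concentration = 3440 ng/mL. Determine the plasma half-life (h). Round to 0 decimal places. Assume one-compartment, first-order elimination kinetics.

36 h

k = ln(C₁/C₂) / (t₂ − t₁) = ln(7740/3440) / (87.8 − 45.3)
  = 0.8109 / 42.50 = 0.01908 h⁻¹
t½ = ln2 / k = 0.693147 / 0.01908 = 36.33 h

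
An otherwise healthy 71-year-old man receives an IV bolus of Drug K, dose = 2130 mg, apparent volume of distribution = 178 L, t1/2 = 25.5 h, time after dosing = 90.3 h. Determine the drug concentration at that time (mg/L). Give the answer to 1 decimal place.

1.0 mg/L

C₀ = Dose / Vd = 2130 / 178 = 11.97 mg/L
k = ln2 / t½ = 0.693147 / 25.5 = 0.02718 h⁻¹
C = C₀ · e^(−k·t) = 11.97 × e^(−0.02718 × 90.3)
  = 11.97 × 0.08592 = 1.028 mg/L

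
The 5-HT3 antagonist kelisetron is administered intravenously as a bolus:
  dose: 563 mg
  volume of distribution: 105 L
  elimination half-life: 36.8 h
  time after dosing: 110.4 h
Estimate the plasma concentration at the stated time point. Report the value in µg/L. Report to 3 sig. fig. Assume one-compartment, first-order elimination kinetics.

C₀ = Dose / Vd = 563.0 / 105 = 5.362 mg/L
k = ln2 / t½ = 0.693147 / 36.8 = 0.01884 h⁻¹
t / t½ = 110.4 / 36.8 = 3 half-lives
C = C₀ × (1/2)^3 = 5.362 × 0.1250 = 0.6703 mg/L
Convert: 0.6703 mg/L × 1000 = 670.3 µg/L

670 µg/L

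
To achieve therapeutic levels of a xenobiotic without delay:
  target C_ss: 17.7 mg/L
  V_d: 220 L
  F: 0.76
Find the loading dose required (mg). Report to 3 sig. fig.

LD = Css × Vd / F = 17.7 × 220 / 0.76 = 5124 mg

5120 mg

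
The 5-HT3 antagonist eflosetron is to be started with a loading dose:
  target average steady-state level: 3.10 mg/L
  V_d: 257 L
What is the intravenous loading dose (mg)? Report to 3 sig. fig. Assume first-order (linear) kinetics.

LD = Css × Vd = 3.10 × 257 = 796.7 mg

797 mg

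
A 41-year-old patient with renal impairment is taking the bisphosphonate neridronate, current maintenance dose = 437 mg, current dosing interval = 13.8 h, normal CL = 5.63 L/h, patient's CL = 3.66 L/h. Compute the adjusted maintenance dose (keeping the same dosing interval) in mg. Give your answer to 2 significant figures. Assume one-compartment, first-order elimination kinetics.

280 mg

To keep the same average steady-state level, dosing rate must scale with clearance.
CL ratio = 3.66 / 5.63 = 0.6501
New dose (same interval) = 437 × 0.6501 = 284.1 mg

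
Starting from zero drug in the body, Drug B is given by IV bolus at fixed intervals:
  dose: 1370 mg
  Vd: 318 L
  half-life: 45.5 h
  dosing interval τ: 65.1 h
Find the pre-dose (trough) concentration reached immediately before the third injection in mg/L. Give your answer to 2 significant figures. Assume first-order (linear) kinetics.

C₀ per dose = Dose / Vd = 1370 / 318 = 4.308 mg/L
k = ln2 / t½ = 0.693147 / 45.5 = 0.01523 h⁻¹
Fraction remaining after one interval: r = e^(−kτ) = e^(−0.01523 × 65.1) = 0.3710
Before dose 3, 2 doses have been given (aged 1τ, 2τ).
C_trough = C₀ × (r + r²) = 4.308 × (0.3710 + 0.1376) = 2.191 mg/L

2.2 mg/L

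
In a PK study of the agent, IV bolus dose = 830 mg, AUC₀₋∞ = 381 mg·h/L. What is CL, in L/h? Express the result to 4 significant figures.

CL = Dose / AUC = 830 / 381 = 2.178 L/h

2.178 L/h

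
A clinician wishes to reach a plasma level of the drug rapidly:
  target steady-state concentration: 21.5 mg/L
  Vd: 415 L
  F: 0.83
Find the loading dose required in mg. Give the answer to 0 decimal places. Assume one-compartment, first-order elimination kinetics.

LD = Css × Vd / F = 21.5 × 415 / 0.83 = 10750 mg

10750 mg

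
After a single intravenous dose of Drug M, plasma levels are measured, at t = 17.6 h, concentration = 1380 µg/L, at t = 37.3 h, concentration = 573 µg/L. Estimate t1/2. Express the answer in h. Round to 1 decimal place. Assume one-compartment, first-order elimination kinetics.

15.5 h

k = ln(C₁/C₂) / (t₂ − t₁) = ln(1380/573) / (37.3 − 17.6)
  = 0.8790 / 19.70 = 0.04462 h⁻¹
t½ = ln2 / k = 0.693147 / 0.04462 = 15.53 h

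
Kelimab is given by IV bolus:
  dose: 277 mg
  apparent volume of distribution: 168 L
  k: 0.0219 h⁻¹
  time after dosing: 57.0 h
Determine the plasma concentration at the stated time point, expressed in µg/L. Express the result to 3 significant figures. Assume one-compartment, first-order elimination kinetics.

473 µg/L

C₀ = Dose / Vd = 277.0 / 168 = 1.649 mg/L
C = C₀ · e^(−k·t) = 1.649 × e^(−0.02190 × 57.0)
  = 1.649 × 0.2870 = 0.4733 mg/L
Convert: 0.4733 mg/L × 1000 = 473.3 µg/L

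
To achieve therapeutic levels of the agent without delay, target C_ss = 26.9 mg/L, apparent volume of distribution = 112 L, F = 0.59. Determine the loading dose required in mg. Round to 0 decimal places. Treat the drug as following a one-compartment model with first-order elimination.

LD = Css × Vd / F = 26.9 × 112 / 0.59 = 5106 mg

5106 mg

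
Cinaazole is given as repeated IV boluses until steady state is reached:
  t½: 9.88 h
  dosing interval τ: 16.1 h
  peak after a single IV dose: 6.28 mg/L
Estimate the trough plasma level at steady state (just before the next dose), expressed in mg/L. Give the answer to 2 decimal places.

k = ln2 / t½ = 0.693147 / 9.88 = 0.07016 h⁻¹
e^(−kτ) = e^(−0.07016 × 16.1) = 0.3232
Accumulation ratio R = 1 / (1 − e^(−kτ)) = 1 / (1 − 0.3232) = 1.478
Steady-state trough = C₀ × R × e^(−kτ) = 6.28 × 1.478 × 0.3232 = 3.000 mg/L

3.00 mg/L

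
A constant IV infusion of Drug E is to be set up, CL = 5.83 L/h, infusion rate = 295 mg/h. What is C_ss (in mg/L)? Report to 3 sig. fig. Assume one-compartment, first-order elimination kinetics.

50.6 mg/L

At steady state Css = R₀ / CL = 295 / 5.830 = 50.60 mg/L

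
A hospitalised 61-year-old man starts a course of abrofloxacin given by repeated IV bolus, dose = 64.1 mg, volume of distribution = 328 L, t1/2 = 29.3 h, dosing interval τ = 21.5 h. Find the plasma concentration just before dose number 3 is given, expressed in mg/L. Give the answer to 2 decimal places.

C₀ per dose = Dose / Vd = 64.1 / 328 = 0.1954 mg/L
k = ln2 / t½ = 0.693147 / 29.3 = 0.02366 h⁻¹
Fraction remaining after one interval: r = e^(−kτ) = e^(−0.02366 × 21.5) = 0.6013
Before dose 3, 2 doses have been given (aged 1τ, 2τ).
C_trough = C₀ × (r + r²) = 0.1954 × (0.6013 + 0.3616) = 0.1882 mg/L

0.19 mg/L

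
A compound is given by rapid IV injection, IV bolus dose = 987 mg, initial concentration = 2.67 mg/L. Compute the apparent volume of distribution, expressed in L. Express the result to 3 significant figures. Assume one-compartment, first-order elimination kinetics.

370 L

Vd = Dose / C₀ = 987.0 / 2.67 = 369.7 L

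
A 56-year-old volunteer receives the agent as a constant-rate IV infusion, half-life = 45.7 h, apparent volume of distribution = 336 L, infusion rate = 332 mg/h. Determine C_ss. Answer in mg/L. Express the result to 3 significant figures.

k = ln2 / t½ = 0.693147 / 45.7 = 0.01517 h⁻¹
CL = k × Vd = 0.01517 × 336 = 5.097 L/h
At steady state Css = R₀ / CL = 332 / 5.097 = 65.14 mg/L

65.1 mg/L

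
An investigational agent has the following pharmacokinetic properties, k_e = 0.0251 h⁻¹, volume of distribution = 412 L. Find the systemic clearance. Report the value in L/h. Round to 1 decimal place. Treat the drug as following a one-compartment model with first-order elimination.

CL = k × Vd = 0.0251 × 412 = 10.34 L/h

10.3 L/h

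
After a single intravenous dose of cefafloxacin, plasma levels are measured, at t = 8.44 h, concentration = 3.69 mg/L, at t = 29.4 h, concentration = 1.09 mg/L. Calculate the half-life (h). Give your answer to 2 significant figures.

k = ln(C₁/C₂) / (t₂ − t₁) = ln(3.69/1.09) / (29.4 − 8.44)
  = 1.219 / 20.96 = 0.05816 h⁻¹
t½ = ln2 / k = 0.693147 / 0.05816 = 11.92 h

12 h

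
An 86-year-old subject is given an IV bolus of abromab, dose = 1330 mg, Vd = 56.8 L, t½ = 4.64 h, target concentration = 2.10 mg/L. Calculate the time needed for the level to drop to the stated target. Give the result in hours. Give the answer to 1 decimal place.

C₀ = Dose / Vd = 1330 / 56.8 = 23.42 mg/L
k = ln2 / t½ = 0.693147 / 4.64 = 0.1494 h⁻¹
t = ln(C₀ / C) / k = ln(23.42 / 2.10) / 0.1494
  = ln(11.15) / 0.1494 = 2.411 / 0.1494 = 16.14 h

16.1 h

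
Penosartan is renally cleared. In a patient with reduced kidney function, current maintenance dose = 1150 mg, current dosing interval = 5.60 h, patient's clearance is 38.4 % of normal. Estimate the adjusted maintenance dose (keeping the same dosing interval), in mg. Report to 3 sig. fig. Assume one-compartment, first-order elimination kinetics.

442 mg

To keep the same average steady-state level, dosing rate must scale with clearance.
CL ratio = 38.4 / 100 = 0.3840
New dose (same interval) = 1150 × 0.3840 = 441.6 mg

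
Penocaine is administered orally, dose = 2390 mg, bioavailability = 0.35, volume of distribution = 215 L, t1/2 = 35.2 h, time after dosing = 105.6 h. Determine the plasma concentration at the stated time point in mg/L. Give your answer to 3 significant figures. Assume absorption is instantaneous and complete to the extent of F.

Amount reaching circulation = F × Dose = 0.35 × 2390 = 836.5 mg
C₀ = F·Dose / Vd = 836.5 / 215 = 3.891 mg/L
k = ln2 / t½ = 0.693147 / 35.2 = 0.01969 h⁻¹
t / t½ = 105.6 / 35.2 = 3 half-lives
C = C₀ × (1/2)^3 = 3.891 × 0.1250 = 0.4864 mg/L

0.486 mg/L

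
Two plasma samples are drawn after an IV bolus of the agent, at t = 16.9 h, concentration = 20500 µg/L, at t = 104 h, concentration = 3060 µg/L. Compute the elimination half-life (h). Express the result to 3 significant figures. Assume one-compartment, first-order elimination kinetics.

k = ln(C₁/C₂) / (t₂ − t₁) = ln(20500/3060) / (104 − 16.9)
  = 1.902 / 87.10 = 0.02184 h⁻¹
t½ = ln2 / k = 0.693147 / 0.02184 = 31.74 h

31.7 h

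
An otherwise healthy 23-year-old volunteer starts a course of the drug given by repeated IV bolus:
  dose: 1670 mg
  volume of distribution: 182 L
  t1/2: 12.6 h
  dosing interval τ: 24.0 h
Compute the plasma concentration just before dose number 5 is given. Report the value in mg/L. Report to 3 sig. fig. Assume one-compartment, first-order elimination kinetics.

C₀ per dose = Dose / Vd = 1670 / 182 = 9.176 mg/L
k = ln2 / t½ = 0.693147 / 12.6 = 0.05501 h⁻¹
Fraction remaining after one interval: r = e^(−kτ) = e^(−0.05501 × 24.0) = 0.2671
Before dose 5, 4 doses have been given (aged 1τ, 2τ, 3τ, 4τ).
C_trough = C₀ × (r + r² + … + r^4) = C₀ × r(1−r^4)/(1−r)
        = 9.176 × 0.2671 × (1 − 0.005090) / (1 − 0.2671) = 3.327 mg/L

3.33 mg/L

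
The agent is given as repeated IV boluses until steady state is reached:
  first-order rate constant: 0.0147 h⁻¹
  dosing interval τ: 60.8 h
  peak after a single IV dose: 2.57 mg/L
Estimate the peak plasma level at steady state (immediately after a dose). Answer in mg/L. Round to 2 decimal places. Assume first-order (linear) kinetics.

e^(−kτ) = e^(−0.01470 × 60.8) = 0.4091
Accumulation ratio R = 1 / (1 − e^(−kτ)) = 1 / (1 − 0.4091) = 1.692
Steady-state peak = C₀ × R = 2.57 × 1.692 = 4.348 mg/L

4.35 mg/L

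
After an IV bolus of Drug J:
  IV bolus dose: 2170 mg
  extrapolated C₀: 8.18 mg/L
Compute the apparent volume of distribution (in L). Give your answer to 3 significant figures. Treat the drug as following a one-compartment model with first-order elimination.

265 L

Vd = Dose / C₀ = 2170 / 8.18 = 265.3 L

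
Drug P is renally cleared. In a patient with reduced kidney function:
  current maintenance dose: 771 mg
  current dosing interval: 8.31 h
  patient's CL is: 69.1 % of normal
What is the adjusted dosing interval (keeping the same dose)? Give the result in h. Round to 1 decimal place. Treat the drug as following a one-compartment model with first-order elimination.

To keep the same average steady-state level, dosing rate must scale with clearance.
CL ratio = 69.1 / 100 = 0.6910
New interval (same dose) = 8.31 / 0.6910 = 12.03 h

12.0 h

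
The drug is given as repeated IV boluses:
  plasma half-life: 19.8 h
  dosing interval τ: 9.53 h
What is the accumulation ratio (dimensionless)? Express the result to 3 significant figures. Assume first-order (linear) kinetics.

k = ln2 / t½ = 0.693147 / 19.8 = 0.03501 h⁻¹
e^(−kτ) = e^(−0.03501 × 9.53) = 0.7163
Accumulation ratio R = 1 / (1 − e^(−kτ)) = 1 / (1 − 0.7163) = 3.525

3.53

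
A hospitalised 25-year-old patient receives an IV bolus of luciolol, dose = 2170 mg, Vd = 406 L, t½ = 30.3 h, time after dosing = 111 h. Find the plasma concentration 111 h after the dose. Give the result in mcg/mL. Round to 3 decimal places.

C₀ = Dose / Vd = 2170 / 406 = 5.345 mg/L
k = ln2 / t½ = 0.693147 / 30.3 = 0.02288 h⁻¹
C = C₀ · e^(−k·t) = 5.345 × e^(−0.02288 × 111)
  = 5.345 × 0.07889 = 0.4217 mg/L
(0.4217 mg/L = 0.4217 mcg/mL)

0.422 mcg/mL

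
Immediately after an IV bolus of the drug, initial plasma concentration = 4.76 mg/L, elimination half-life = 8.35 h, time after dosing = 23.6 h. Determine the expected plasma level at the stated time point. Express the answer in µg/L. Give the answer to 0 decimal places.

k = ln2 / t½ = 0.693147 / 8.35 = 0.08301 h⁻¹
C = C₀ · e^(−k·t) = 4.760 × e^(−0.08301 × 23.6)
  = 4.760 × 0.1410 = 0.6712 mg/L
Convert: 0.6712 mg/L × 1000 = 671.2 µg/L

671 µg/L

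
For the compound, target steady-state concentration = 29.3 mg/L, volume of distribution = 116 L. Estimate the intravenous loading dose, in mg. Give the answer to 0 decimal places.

3399 mg

LD = Css × Vd = 29.3 × 116 = 3399 mg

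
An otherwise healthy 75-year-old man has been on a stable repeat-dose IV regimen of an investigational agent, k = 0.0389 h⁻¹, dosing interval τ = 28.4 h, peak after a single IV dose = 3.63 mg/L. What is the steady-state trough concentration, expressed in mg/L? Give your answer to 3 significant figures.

e^(−kτ) = e^(−0.03890 × 28.4) = 0.3313
Accumulation ratio R = 1 / (1 − e^(−kτ)) = 1 / (1 − 0.3313) = 1.495
Steady-state trough = C₀ × R × e^(−kτ) = 3.63 × 1.495 × 0.3313 = 1.798 mg/L

1.80 mg/L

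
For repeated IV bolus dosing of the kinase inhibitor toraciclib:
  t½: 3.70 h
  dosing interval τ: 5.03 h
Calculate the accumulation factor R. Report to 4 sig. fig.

1.639

k = ln2 / t½ = 0.693147 / 3.70 = 0.1873 h⁻¹
e^(−kτ) = e^(−0.1873 × 5.03) = 0.3898
Accumulation ratio R = 1 / (1 − e^(−kτ)) = 1 / (1 − 0.3898) = 1.639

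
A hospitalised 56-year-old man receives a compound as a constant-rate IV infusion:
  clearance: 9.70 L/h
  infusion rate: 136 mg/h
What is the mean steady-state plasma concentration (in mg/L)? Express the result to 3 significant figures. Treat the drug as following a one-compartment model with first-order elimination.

At steady state Css = R₀ / CL = 136 / 9.700 = 14.02 mg/L

14.0 mg/L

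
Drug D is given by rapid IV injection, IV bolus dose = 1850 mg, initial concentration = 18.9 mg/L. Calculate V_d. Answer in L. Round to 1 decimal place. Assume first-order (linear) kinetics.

97.9 L

Vd = Dose / C₀ = 1850 / 18.9 = 97.88 L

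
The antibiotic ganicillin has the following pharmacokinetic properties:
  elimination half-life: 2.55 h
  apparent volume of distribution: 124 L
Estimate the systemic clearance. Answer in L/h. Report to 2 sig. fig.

34 L/h

k = ln2 / t½ = 0.693147 / 2.55 = 0.2718 h⁻¹
CL = k × Vd = 0.2718 × 124 = 33.70 L/h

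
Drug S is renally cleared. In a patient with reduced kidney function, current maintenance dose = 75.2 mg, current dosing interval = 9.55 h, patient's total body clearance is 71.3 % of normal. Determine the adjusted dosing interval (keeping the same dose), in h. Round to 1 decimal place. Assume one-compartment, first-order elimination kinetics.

To keep the same average steady-state level, dosing rate must scale with clearance.
CL ratio = 71.3 / 100 = 0.7130
New interval (same dose) = 9.55 / 0.7130 = 13.39 h

13.4 h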